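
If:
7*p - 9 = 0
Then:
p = 9/7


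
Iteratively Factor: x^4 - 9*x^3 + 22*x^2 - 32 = (x - 4)*(x^3 - 5*x^2 + 2*x + 8) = (x - 4)*(x - 2)*(x^2 - 3*x - 4) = (x - 4)*(x - 2)*(x + 1)*(x - 4)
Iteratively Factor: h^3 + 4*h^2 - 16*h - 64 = (h + 4)*(h^2 - 16) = (h - 4)*(h + 4)*(h + 4)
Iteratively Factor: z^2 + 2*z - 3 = (z + 3)*(z - 1)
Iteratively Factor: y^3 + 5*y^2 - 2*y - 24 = (y + 4)*(y^2 + y - 6) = (y - 2)*(y + 4)*(y + 3)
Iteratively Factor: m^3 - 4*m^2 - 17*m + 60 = (m - 5)*(m^2 + m - 12) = (m - 5)*(m - 3)*(m + 4)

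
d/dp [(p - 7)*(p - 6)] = 2*p - 13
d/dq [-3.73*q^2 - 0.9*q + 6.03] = -7.46*q - 0.9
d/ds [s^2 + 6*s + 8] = 2*s + 6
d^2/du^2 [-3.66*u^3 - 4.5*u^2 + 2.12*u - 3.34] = -21.96*u - 9.0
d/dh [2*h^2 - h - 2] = 4*h - 1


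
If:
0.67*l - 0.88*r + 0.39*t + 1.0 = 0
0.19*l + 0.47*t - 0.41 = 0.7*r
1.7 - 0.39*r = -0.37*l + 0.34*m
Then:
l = 0.465871438038436*t - 3.51491053677932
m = 2.94114723424161 - 0.408236853389467*t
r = 0.797879390324718*t - 1.53976143141153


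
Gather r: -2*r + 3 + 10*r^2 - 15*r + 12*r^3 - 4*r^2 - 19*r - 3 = 12*r^3 + 6*r^2 - 36*r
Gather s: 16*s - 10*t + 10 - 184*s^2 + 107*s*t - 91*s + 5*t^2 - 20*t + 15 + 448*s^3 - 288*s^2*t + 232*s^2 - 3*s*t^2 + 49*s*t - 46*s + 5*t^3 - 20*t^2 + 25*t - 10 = 448*s^3 + s^2*(48 - 288*t) + s*(-3*t^2 + 156*t - 121) + 5*t^3 - 15*t^2 - 5*t + 15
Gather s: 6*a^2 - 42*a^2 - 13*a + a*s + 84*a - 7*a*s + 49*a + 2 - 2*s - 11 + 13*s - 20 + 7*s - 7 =-36*a^2 + 120*a + s*(18 - 6*a) - 36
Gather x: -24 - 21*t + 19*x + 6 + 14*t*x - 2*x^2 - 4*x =-21*t - 2*x^2 + x*(14*t + 15) - 18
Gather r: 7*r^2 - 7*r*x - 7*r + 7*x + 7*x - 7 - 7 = 7*r^2 + r*(-7*x - 7) + 14*x - 14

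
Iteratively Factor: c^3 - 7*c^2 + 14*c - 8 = (c - 4)*(c^2 - 3*c + 2) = (c - 4)*(c - 2)*(c - 1)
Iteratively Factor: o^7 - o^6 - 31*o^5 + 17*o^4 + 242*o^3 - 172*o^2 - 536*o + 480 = (o + 4)*(o^6 - 5*o^5 - 11*o^4 + 61*o^3 - 2*o^2 - 164*o + 120) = (o - 2)*(o + 4)*(o^5 - 3*o^4 - 17*o^3 + 27*o^2 + 52*o - 60) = (o - 5)*(o - 2)*(o + 4)*(o^4 + 2*o^3 - 7*o^2 - 8*o + 12) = (o - 5)*(o - 2)^2*(o + 4)*(o^3 + 4*o^2 + o - 6) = (o - 5)*(o - 2)^2*(o + 2)*(o + 4)*(o^2 + 2*o - 3) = (o - 5)*(o - 2)^2*(o + 2)*(o + 3)*(o + 4)*(o - 1)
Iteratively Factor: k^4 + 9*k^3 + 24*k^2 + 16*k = (k + 4)*(k^3 + 5*k^2 + 4*k) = (k + 1)*(k + 4)*(k^2 + 4*k) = k*(k + 1)*(k + 4)*(k + 4)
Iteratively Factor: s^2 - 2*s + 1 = (s - 1)*(s - 1)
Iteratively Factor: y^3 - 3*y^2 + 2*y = (y - 2)*(y^2 - y) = y*(y - 2)*(y - 1)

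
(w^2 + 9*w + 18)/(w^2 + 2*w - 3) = (w + 6)/(w - 1)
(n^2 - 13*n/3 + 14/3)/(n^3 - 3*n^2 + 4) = (n - 7/3)/(n^2 - n - 2)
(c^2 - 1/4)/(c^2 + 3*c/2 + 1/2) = (c - 1/2)/(c + 1)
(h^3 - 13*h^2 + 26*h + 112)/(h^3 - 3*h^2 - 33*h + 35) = (h^2 - 6*h - 16)/(h^2 + 4*h - 5)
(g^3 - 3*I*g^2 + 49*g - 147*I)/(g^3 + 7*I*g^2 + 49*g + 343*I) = (g - 3*I)/(g + 7*I)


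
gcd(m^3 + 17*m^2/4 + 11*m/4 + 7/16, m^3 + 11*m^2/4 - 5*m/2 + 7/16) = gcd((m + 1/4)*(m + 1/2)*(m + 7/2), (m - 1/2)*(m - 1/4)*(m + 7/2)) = m + 7/2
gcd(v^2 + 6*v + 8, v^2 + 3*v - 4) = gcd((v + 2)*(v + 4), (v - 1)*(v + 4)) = v + 4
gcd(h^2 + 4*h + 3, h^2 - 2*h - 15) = h + 3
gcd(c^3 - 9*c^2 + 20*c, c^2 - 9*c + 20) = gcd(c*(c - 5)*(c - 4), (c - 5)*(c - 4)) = c^2 - 9*c + 20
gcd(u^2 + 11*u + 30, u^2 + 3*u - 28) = 1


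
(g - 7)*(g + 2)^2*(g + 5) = g^4 + 2*g^3 - 39*g^2 - 148*g - 140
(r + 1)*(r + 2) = r^2 + 3*r + 2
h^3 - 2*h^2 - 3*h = h*(h - 3)*(h + 1)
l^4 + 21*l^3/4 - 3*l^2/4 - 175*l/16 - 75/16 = (l - 3/2)*(l + 1/2)*(l + 5/4)*(l + 5)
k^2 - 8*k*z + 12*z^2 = (k - 6*z)*(k - 2*z)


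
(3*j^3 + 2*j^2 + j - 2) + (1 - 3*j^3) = 2*j^2 + j - 1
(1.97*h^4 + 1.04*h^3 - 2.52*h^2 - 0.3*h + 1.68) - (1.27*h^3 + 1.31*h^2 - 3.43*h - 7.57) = 1.97*h^4 - 0.23*h^3 - 3.83*h^2 + 3.13*h + 9.25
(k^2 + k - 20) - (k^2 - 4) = k - 16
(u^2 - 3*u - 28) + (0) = u^2 - 3*u - 28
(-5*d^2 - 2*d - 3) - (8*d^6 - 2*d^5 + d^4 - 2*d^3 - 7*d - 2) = -8*d^6 + 2*d^5 - d^4 + 2*d^3 - 5*d^2 + 5*d - 1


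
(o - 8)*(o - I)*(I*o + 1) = I*o^3 + 2*o^2 - 8*I*o^2 - 16*o - I*o + 8*I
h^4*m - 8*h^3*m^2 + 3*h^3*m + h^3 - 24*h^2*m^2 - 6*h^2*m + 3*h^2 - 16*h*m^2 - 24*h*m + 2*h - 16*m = (h + 1)*(h + 2)*(h - 8*m)*(h*m + 1)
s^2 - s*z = s*(s - z)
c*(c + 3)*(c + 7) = c^3 + 10*c^2 + 21*c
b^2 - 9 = (b - 3)*(b + 3)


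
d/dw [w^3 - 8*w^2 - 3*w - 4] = 3*w^2 - 16*w - 3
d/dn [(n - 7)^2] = 2*n - 14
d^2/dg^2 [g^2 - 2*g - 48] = 2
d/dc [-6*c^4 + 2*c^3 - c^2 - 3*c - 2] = -24*c^3 + 6*c^2 - 2*c - 3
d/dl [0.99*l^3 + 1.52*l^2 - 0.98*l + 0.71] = 2.97*l^2 + 3.04*l - 0.98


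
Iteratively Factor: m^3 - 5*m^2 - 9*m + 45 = (m - 3)*(m^2 - 2*m - 15) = (m - 5)*(m - 3)*(m + 3)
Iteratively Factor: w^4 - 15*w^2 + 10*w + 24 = (w + 4)*(w^3 - 4*w^2 + w + 6) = (w - 3)*(w + 4)*(w^2 - w - 2) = (w - 3)*(w + 1)*(w + 4)*(w - 2)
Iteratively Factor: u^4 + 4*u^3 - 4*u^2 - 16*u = (u)*(u^3 + 4*u^2 - 4*u - 16) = u*(u - 2)*(u^2 + 6*u + 8) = u*(u - 2)*(u + 2)*(u + 4)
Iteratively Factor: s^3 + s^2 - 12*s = (s)*(s^2 + s - 12) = s*(s - 3)*(s + 4)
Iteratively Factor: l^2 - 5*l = (l - 5)*(l)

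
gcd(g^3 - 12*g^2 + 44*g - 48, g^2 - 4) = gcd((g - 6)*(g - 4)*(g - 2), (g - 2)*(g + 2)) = g - 2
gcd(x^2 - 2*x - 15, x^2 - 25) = x - 5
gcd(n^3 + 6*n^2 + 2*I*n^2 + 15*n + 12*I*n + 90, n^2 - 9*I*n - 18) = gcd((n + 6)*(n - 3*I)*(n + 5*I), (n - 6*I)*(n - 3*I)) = n - 3*I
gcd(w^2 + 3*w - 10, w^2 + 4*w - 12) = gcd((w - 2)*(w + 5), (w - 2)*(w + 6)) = w - 2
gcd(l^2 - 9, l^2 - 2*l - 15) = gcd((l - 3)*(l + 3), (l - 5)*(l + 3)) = l + 3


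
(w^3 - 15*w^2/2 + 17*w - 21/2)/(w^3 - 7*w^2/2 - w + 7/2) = (w - 3)/(w + 1)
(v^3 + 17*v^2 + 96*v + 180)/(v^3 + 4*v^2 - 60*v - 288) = (v + 5)/(v - 8)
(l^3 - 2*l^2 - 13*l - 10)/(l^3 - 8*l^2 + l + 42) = (l^2 - 4*l - 5)/(l^2 - 10*l + 21)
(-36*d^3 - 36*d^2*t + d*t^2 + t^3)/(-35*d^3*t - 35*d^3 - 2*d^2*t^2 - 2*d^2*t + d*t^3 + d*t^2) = (36*d^3 + 36*d^2*t - d*t^2 - t^3)/(d*(35*d^2*t + 35*d^2 + 2*d*t^2 + 2*d*t - t^3 - t^2))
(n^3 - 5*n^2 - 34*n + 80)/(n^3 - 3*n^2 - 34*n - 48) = (n^2 + 3*n - 10)/(n^2 + 5*n + 6)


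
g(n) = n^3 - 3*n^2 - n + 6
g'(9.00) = 188.00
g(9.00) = 483.00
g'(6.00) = 71.00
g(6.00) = 108.00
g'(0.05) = -1.29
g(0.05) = 5.94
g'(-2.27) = 28.08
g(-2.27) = -18.89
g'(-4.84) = 98.32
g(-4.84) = -172.82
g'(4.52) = 33.17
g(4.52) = 32.53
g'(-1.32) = 12.15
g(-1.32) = -0.21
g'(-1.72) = 18.20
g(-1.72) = -6.24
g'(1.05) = -3.99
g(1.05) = 2.80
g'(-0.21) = 0.39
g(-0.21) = 6.07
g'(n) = 3*n^2 - 6*n - 1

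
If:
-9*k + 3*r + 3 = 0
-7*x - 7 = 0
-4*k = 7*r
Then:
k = 7/25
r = -4/25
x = -1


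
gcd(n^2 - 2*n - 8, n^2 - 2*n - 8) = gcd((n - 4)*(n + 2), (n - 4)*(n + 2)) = n^2 - 2*n - 8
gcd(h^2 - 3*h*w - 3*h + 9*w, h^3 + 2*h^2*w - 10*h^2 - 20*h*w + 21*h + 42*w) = h - 3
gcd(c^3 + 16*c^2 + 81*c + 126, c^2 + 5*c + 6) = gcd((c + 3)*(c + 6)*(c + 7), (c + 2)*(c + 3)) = c + 3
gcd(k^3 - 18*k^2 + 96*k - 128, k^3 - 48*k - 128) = k - 8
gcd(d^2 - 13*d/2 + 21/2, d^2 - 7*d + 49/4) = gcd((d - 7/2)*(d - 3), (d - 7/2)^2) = d - 7/2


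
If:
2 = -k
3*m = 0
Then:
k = -2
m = 0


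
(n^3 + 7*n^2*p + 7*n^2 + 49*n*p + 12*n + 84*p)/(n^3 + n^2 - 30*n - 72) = (n + 7*p)/(n - 6)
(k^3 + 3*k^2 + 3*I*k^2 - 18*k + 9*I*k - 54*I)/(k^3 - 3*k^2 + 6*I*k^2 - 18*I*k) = (k^2 + 3*k*(2 + I) + 18*I)/(k*(k + 6*I))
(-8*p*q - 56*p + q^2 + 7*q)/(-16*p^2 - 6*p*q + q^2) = (q + 7)/(2*p + q)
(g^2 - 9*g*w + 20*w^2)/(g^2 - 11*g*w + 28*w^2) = (-g + 5*w)/(-g + 7*w)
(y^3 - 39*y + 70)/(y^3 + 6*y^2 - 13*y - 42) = (y^2 - 7*y + 10)/(y^2 - y - 6)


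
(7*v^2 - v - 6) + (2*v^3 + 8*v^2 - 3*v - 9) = 2*v^3 + 15*v^2 - 4*v - 15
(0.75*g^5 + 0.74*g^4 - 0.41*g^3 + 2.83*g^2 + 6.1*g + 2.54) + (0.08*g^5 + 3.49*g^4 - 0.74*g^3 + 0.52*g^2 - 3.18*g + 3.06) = 0.83*g^5 + 4.23*g^4 - 1.15*g^3 + 3.35*g^2 + 2.92*g + 5.6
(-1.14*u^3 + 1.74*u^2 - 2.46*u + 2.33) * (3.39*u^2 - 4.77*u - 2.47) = -3.8646*u^5 + 11.3364*u^4 - 13.8234*u^3 + 15.3351*u^2 - 5.0379*u - 5.7551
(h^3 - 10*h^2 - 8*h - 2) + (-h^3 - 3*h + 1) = -10*h^2 - 11*h - 1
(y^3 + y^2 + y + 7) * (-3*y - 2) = -3*y^4 - 5*y^3 - 5*y^2 - 23*y - 14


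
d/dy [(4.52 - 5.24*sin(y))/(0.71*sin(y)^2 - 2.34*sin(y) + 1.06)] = (3.7204*sin(y)^2 - 6.4184*sin(y) + 5.0224)*cos(y)/(0.5041*sin(y)^4 - 3.3228*sin(y)^3 + 6.9808*sin(y)^2 - 4.9608*sin(y) + 1.1236)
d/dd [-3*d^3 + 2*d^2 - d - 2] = -9*d^2 + 4*d - 1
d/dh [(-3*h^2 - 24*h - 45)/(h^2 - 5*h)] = 3*(13*h^2 + 30*h - 75)/(h^2*(h^2 - 10*h + 25))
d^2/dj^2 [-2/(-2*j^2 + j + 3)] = 4*(4*j^2 - 2*j - (4*j - 1)^2 - 6)/(-2*j^2 + j + 3)^3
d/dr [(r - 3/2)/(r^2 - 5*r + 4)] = (-r^2 + 3*r - 7/2)/(r^4 - 10*r^3 + 33*r^2 - 40*r + 16)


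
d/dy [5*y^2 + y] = 10*y + 1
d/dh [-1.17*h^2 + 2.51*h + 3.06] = 2.51 - 2.34*h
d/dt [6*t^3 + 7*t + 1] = 18*t^2 + 7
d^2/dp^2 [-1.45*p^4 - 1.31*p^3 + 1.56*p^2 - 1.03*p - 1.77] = -17.4*p^2 - 7.86*p + 3.12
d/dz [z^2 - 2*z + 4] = 2*z - 2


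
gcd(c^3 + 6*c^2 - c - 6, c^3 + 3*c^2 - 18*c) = c + 6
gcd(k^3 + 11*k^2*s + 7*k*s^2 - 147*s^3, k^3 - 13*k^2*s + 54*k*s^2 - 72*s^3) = -k + 3*s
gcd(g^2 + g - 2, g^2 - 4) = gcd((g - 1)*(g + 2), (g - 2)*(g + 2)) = g + 2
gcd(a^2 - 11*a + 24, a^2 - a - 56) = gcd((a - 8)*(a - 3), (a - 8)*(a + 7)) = a - 8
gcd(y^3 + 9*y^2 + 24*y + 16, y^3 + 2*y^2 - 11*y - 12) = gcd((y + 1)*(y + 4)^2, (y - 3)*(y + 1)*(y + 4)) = y^2 + 5*y + 4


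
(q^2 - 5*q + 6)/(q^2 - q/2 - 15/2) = 2*(q - 2)/(2*q + 5)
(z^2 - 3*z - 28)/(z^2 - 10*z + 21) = (z + 4)/(z - 3)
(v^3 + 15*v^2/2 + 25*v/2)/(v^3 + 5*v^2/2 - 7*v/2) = (2*v^2 + 15*v + 25)/(2*v^2 + 5*v - 7)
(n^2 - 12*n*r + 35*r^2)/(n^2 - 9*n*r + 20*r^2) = (-n + 7*r)/(-n + 4*r)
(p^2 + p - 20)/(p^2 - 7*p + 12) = (p + 5)/(p - 3)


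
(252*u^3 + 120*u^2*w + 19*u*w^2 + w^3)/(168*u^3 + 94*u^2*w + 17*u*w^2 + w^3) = (6*u + w)/(4*u + w)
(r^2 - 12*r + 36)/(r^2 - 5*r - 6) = (r - 6)/(r + 1)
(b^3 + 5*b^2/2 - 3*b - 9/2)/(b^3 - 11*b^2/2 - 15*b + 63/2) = (b + 1)/(b - 7)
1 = 1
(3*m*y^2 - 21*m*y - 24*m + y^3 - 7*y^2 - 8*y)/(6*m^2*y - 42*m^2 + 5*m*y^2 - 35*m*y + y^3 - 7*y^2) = (y^2 - 7*y - 8)/(2*m*y - 14*m + y^2 - 7*y)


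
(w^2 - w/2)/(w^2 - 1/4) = 2*w/(2*w + 1)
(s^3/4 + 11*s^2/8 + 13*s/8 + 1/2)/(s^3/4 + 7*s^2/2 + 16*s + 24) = (2*s^2 + 3*s + 1)/(2*(s^2 + 10*s + 24))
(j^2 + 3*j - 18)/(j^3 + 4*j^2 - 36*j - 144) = (j - 3)/(j^2 - 2*j - 24)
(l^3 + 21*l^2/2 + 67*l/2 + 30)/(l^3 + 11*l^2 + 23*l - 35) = (l^2 + 11*l/2 + 6)/(l^2 + 6*l - 7)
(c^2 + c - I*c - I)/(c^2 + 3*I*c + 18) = (c^2 + c - I*c - I)/(c^2 + 3*I*c + 18)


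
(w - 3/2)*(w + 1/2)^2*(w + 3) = w^4 + 5*w^3/2 - 11*w^2/4 - 33*w/8 - 9/8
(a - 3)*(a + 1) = a^2 - 2*a - 3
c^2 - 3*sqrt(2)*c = c*(c - 3*sqrt(2))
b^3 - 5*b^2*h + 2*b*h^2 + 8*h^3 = (b - 4*h)*(b - 2*h)*(b + h)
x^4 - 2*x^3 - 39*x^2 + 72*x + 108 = (x - 6)*(x - 3)*(x + 1)*(x + 6)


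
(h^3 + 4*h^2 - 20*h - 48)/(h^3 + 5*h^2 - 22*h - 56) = (h + 6)/(h + 7)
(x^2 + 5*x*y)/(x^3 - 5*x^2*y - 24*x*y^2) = (x + 5*y)/(x^2 - 5*x*y - 24*y^2)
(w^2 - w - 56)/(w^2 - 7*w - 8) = (w + 7)/(w + 1)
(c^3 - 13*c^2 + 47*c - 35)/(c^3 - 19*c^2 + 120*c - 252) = (c^2 - 6*c + 5)/(c^2 - 12*c + 36)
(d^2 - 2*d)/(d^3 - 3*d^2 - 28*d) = (2 - d)/(-d^2 + 3*d + 28)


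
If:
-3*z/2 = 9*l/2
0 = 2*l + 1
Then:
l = -1/2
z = 3/2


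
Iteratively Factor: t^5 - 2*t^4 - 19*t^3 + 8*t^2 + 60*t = (t - 5)*(t^4 + 3*t^3 - 4*t^2 - 12*t) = (t - 5)*(t + 2)*(t^3 + t^2 - 6*t) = t*(t - 5)*(t + 2)*(t^2 + t - 6) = t*(t - 5)*(t - 2)*(t + 2)*(t + 3)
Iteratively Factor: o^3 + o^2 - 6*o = (o - 2)*(o^2 + 3*o) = o*(o - 2)*(o + 3)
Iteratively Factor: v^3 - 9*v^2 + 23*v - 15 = (v - 5)*(v^2 - 4*v + 3) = (v - 5)*(v - 3)*(v - 1)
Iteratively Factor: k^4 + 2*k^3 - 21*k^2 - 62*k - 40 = (k - 5)*(k^3 + 7*k^2 + 14*k + 8) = (k - 5)*(k + 4)*(k^2 + 3*k + 2) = (k - 5)*(k + 1)*(k + 4)*(k + 2)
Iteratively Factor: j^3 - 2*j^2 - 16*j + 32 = (j + 4)*(j^2 - 6*j + 8) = (j - 4)*(j + 4)*(j - 2)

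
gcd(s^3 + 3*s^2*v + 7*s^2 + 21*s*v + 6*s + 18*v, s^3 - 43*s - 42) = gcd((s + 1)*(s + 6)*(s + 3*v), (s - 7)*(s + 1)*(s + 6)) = s^2 + 7*s + 6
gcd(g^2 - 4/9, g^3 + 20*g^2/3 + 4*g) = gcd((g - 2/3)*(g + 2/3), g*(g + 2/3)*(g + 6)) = g + 2/3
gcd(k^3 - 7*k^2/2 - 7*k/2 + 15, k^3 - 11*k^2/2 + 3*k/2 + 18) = k - 3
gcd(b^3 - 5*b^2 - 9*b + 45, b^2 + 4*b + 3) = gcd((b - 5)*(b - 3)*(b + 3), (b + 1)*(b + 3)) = b + 3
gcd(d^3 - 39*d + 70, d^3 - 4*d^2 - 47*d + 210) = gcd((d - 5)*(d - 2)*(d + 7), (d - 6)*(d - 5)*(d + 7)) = d^2 + 2*d - 35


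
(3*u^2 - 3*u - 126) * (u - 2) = 3*u^3 - 9*u^2 - 120*u + 252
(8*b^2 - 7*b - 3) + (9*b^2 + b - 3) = 17*b^2 - 6*b - 6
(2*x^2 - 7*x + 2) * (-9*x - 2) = -18*x^3 + 59*x^2 - 4*x - 4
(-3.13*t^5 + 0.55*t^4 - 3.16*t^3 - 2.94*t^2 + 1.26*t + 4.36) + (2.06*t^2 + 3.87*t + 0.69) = -3.13*t^5 + 0.55*t^4 - 3.16*t^3 - 0.88*t^2 + 5.13*t + 5.05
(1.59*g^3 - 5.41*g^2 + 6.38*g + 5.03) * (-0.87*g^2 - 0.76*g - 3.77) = -1.3833*g^5 + 3.4983*g^4 - 7.4333*g^3 + 11.1708*g^2 - 27.8754*g - 18.9631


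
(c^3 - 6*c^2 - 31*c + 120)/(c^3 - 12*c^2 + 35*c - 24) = (c + 5)/(c - 1)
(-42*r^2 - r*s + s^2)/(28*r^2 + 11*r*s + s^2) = (-42*r^2 - r*s + s^2)/(28*r^2 + 11*r*s + s^2)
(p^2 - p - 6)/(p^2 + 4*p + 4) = (p - 3)/(p + 2)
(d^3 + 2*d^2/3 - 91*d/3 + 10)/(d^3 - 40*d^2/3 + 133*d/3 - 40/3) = (d + 6)/(d - 8)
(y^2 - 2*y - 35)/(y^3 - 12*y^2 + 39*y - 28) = (y + 5)/(y^2 - 5*y + 4)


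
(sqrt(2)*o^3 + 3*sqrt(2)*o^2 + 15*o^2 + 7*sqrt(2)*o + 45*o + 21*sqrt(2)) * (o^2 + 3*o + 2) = sqrt(2)*o^5 + 6*sqrt(2)*o^4 + 15*o^4 + 18*sqrt(2)*o^3 + 90*o^3 + 48*sqrt(2)*o^2 + 165*o^2 + 90*o + 77*sqrt(2)*o + 42*sqrt(2)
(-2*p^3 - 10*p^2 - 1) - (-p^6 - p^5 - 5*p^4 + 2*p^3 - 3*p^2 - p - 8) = p^6 + p^5 + 5*p^4 - 4*p^3 - 7*p^2 + p + 7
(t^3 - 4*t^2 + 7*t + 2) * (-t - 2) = -t^4 + 2*t^3 + t^2 - 16*t - 4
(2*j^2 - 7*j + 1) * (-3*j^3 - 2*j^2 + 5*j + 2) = -6*j^5 + 17*j^4 + 21*j^3 - 33*j^2 - 9*j + 2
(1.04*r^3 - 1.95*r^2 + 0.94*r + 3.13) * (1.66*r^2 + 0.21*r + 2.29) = 1.7264*r^5 - 3.0186*r^4 + 3.5325*r^3 + 0.9277*r^2 + 2.8099*r + 7.1677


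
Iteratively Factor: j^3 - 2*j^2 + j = (j - 1)*(j^2 - j) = (j - 1)^2*(j)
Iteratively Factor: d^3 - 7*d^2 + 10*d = (d - 5)*(d^2 - 2*d) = (d - 5)*(d - 2)*(d)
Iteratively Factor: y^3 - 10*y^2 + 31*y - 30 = (y - 5)*(y^2 - 5*y + 6) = (y - 5)*(y - 3)*(y - 2)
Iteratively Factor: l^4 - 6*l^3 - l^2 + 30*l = (l - 3)*(l^3 - 3*l^2 - 10*l) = (l - 5)*(l - 3)*(l^2 + 2*l) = (l - 5)*(l - 3)*(l + 2)*(l)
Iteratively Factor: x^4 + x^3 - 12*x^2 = (x - 3)*(x^3 + 4*x^2) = x*(x - 3)*(x^2 + 4*x) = x*(x - 3)*(x + 4)*(x)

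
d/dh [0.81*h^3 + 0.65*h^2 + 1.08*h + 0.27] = 2.43*h^2 + 1.3*h + 1.08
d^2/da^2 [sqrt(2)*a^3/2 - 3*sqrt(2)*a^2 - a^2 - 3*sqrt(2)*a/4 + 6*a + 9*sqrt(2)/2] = 3*sqrt(2)*a - 6*sqrt(2) - 2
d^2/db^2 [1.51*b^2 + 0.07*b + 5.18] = 3.02000000000000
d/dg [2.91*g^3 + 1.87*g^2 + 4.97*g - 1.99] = 8.73*g^2 + 3.74*g + 4.97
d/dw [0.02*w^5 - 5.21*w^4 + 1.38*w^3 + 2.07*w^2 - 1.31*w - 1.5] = 0.1*w^4 - 20.84*w^3 + 4.14*w^2 + 4.14*w - 1.31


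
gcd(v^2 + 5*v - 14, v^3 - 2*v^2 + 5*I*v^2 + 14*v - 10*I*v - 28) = v - 2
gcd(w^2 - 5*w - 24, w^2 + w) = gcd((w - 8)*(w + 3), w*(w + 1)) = 1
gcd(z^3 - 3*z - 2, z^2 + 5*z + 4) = z + 1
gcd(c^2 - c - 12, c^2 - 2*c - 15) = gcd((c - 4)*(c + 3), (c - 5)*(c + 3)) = c + 3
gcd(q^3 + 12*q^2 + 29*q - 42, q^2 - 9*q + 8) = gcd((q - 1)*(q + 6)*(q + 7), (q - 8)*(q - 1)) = q - 1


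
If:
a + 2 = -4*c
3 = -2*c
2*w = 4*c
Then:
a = 4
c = -3/2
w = -3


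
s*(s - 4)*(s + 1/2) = s^3 - 7*s^2/2 - 2*s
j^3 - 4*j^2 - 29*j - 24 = (j - 8)*(j + 1)*(j + 3)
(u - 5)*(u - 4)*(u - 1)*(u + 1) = u^4 - 9*u^3 + 19*u^2 + 9*u - 20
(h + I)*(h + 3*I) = h^2 + 4*I*h - 3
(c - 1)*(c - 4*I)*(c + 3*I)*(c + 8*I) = c^4 - c^3 + 7*I*c^3 + 20*c^2 - 7*I*c^2 - 20*c + 96*I*c - 96*I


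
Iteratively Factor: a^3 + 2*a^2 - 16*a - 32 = (a + 2)*(a^2 - 16) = (a - 4)*(a + 2)*(a + 4)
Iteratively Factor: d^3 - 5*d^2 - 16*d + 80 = (d - 5)*(d^2 - 16) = (d - 5)*(d + 4)*(d - 4)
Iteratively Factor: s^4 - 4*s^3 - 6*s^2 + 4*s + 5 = (s + 1)*(s^3 - 5*s^2 - s + 5) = (s - 1)*(s + 1)*(s^2 - 4*s - 5) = (s - 1)*(s + 1)^2*(s - 5)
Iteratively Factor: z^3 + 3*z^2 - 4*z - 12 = (z - 2)*(z^2 + 5*z + 6) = (z - 2)*(z + 3)*(z + 2)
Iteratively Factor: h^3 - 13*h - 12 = (h + 1)*(h^2 - h - 12) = (h + 1)*(h + 3)*(h - 4)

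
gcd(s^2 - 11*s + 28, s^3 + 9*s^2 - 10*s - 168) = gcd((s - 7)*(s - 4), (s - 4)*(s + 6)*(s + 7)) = s - 4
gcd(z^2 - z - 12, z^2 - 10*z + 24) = z - 4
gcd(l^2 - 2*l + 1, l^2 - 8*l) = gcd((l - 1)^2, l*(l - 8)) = 1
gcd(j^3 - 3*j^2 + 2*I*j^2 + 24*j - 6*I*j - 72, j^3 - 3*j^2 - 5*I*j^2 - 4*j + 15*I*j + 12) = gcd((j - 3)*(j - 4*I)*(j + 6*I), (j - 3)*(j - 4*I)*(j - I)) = j^2 + j*(-3 - 4*I) + 12*I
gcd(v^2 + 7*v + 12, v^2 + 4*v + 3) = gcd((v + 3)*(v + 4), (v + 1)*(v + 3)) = v + 3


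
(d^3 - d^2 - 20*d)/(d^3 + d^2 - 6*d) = (d^2 - d - 20)/(d^2 + d - 6)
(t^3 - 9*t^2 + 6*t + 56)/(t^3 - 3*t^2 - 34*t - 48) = (t^2 - 11*t + 28)/(t^2 - 5*t - 24)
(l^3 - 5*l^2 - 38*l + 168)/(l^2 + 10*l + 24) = (l^2 - 11*l + 28)/(l + 4)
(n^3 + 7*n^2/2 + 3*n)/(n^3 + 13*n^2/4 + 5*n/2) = 2*(2*n + 3)/(4*n + 5)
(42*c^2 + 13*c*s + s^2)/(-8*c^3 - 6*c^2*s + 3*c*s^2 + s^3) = (42*c^2 + 13*c*s + s^2)/(-8*c^3 - 6*c^2*s + 3*c*s^2 + s^3)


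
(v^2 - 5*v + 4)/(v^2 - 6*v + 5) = (v - 4)/(v - 5)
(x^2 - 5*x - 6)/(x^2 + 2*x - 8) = (x^2 - 5*x - 6)/(x^2 + 2*x - 8)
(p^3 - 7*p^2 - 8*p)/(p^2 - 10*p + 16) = p*(p + 1)/(p - 2)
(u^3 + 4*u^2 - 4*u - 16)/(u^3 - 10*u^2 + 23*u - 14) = (u^2 + 6*u + 8)/(u^2 - 8*u + 7)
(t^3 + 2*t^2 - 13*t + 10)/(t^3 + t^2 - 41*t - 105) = (t^2 - 3*t + 2)/(t^2 - 4*t - 21)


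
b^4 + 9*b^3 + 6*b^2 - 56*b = b*(b - 2)*(b + 4)*(b + 7)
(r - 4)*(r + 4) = r^2 - 16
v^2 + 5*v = v*(v + 5)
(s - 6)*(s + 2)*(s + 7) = s^3 + 3*s^2 - 40*s - 84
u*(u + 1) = u^2 + u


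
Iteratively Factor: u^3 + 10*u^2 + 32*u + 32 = (u + 2)*(u^2 + 8*u + 16) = (u + 2)*(u + 4)*(u + 4)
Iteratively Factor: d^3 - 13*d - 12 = (d + 1)*(d^2 - d - 12) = (d + 1)*(d + 3)*(d - 4)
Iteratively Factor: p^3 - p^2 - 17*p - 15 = (p + 1)*(p^2 - 2*p - 15) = (p + 1)*(p + 3)*(p - 5)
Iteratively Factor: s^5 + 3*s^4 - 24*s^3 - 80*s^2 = (s + 4)*(s^4 - s^3 - 20*s^2) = (s + 4)^2*(s^3 - 5*s^2) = (s - 5)*(s + 4)^2*(s^2) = s*(s - 5)*(s + 4)^2*(s)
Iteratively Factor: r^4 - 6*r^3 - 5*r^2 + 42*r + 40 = (r - 5)*(r^3 - r^2 - 10*r - 8) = (r - 5)*(r + 2)*(r^2 - 3*r - 4) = (r - 5)*(r + 1)*(r + 2)*(r - 4)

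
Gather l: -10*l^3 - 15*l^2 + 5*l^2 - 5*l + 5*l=-10*l^3 - 10*l^2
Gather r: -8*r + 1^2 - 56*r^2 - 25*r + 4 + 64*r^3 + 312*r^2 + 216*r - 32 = 64*r^3 + 256*r^2 + 183*r - 27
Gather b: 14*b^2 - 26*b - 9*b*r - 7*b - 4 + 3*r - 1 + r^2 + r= 14*b^2 + b*(-9*r - 33) + r^2 + 4*r - 5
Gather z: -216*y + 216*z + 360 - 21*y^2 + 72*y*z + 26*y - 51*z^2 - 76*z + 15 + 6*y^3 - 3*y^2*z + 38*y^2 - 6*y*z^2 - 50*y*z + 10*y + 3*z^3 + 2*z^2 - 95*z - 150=6*y^3 + 17*y^2 - 180*y + 3*z^3 + z^2*(-6*y - 49) + z*(-3*y^2 + 22*y + 45) + 225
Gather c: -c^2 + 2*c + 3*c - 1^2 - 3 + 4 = -c^2 + 5*c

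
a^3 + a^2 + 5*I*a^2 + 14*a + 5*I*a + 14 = (a + 1)*(a - 2*I)*(a + 7*I)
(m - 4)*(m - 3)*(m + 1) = m^3 - 6*m^2 + 5*m + 12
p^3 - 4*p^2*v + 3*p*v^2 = p*(p - 3*v)*(p - v)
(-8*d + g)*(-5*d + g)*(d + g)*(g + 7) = 40*d^3*g + 280*d^3 + 27*d^2*g^2 + 189*d^2*g - 12*d*g^3 - 84*d*g^2 + g^4 + 7*g^3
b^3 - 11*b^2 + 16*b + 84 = (b - 7)*(b - 6)*(b + 2)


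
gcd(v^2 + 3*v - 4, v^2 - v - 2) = 1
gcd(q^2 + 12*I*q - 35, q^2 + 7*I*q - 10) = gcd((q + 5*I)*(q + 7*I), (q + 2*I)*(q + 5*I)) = q + 5*I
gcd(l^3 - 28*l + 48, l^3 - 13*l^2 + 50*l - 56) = l^2 - 6*l + 8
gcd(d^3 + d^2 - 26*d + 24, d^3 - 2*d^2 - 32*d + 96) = d^2 + 2*d - 24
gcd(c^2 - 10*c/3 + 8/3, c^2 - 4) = c - 2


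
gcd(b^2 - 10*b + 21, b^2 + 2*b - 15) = b - 3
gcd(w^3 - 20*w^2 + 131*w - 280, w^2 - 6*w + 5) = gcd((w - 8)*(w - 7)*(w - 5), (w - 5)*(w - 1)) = w - 5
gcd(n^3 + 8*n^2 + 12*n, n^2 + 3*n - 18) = n + 6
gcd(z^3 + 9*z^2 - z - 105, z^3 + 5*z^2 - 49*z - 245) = z^2 + 12*z + 35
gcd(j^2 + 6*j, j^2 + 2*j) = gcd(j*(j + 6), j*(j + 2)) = j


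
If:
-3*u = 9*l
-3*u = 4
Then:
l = 4/9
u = -4/3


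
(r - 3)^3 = r^3 - 9*r^2 + 27*r - 27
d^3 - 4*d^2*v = d^2*(d - 4*v)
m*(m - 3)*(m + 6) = m^3 + 3*m^2 - 18*m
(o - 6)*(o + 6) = o^2 - 36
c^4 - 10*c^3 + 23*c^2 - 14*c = c*(c - 7)*(c - 2)*(c - 1)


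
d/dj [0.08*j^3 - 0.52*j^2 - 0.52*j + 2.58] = 0.24*j^2 - 1.04*j - 0.52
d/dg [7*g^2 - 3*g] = 14*g - 3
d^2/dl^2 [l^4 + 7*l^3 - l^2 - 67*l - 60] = 12*l^2 + 42*l - 2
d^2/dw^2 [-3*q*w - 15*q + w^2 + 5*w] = 2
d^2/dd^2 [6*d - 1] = 0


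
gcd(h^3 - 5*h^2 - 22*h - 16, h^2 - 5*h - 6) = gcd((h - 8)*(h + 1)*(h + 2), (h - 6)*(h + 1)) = h + 1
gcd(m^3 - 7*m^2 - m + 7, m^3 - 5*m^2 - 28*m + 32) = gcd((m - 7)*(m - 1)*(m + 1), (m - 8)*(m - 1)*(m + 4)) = m - 1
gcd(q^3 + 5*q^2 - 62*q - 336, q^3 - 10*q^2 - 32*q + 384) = q^2 - 2*q - 48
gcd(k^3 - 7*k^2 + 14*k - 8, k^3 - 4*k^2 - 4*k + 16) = k^2 - 6*k + 8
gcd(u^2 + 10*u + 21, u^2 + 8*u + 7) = u + 7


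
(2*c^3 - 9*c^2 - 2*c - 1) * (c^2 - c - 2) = 2*c^5 - 11*c^4 + 3*c^3 + 19*c^2 + 5*c + 2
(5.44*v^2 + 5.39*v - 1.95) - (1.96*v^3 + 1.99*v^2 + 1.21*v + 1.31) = -1.96*v^3 + 3.45*v^2 + 4.18*v - 3.26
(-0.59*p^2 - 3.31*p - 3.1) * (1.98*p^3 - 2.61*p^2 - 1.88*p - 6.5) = -1.1682*p^5 - 5.0139*p^4 + 3.6103*p^3 + 18.1488*p^2 + 27.343*p + 20.15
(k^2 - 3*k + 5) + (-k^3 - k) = -k^3 + k^2 - 4*k + 5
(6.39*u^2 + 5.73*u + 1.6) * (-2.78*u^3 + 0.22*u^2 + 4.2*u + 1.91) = -17.7642*u^5 - 14.5236*u^4 + 23.6506*u^3 + 36.6229*u^2 + 17.6643*u + 3.056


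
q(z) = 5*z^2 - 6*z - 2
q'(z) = 10*z - 6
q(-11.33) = 707.82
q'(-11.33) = -119.30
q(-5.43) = 178.00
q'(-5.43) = -60.30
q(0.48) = -3.73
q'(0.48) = -1.20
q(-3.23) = 69.54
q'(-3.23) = -38.30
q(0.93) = -3.26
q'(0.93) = 3.30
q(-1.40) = 16.20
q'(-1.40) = -20.00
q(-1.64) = 21.29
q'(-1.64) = -22.40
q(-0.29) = 0.16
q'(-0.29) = -8.90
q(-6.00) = 214.00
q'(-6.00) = -66.00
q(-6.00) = 214.00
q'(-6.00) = -66.00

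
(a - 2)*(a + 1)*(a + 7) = a^3 + 6*a^2 - 9*a - 14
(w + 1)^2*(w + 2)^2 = w^4 + 6*w^3 + 13*w^2 + 12*w + 4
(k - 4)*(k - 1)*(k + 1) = k^3 - 4*k^2 - k + 4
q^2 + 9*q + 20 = (q + 4)*(q + 5)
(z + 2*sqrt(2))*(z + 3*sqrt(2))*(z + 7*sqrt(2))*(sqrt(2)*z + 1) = sqrt(2)*z^4 + 25*z^3 + 94*sqrt(2)*z^2 + 250*z + 84*sqrt(2)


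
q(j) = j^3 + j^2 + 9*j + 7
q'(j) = 3*j^2 + 2*j + 9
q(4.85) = 188.26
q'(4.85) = 89.27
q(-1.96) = -14.33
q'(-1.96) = 16.60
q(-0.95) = -1.50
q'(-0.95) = 9.81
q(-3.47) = -53.97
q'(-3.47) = 38.18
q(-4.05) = -79.48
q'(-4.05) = 50.11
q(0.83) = 15.73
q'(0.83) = 12.73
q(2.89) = 65.50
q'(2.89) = 39.84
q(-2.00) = -15.00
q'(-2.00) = 17.00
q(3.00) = 70.00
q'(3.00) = 42.00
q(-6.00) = -227.00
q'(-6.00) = 105.00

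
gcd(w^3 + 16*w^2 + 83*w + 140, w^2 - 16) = w + 4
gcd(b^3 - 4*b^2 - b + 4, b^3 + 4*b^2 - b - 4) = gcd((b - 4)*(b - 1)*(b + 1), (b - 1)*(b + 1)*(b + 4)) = b^2 - 1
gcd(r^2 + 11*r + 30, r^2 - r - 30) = r + 5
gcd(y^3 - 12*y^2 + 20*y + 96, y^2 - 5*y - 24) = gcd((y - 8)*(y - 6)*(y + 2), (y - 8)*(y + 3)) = y - 8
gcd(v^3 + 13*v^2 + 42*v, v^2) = v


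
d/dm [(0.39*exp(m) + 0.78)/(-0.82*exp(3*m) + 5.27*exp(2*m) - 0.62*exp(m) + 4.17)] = (0.6396*exp(3*m) - 0.1365*exp(2*m) - 8.2212*exp(m) + 2.1099)*exp(m)/(0.6724*exp(6*m) - 8.6428*exp(5*m) + 28.7897*exp(4*m) - 13.3736*exp(3*m) + 44.3362*exp(2*m) - 5.1708*exp(m) + 17.3889)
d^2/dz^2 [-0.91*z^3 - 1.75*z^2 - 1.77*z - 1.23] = -5.46*z - 3.5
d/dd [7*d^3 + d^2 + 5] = d*(21*d + 2)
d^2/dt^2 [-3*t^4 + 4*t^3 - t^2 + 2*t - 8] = -36*t^2 + 24*t - 2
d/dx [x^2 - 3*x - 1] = 2*x - 3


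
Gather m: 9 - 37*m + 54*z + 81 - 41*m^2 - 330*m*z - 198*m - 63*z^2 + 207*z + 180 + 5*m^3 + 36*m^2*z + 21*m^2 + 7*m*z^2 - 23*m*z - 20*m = 5*m^3 + m^2*(36*z - 20) + m*(7*z^2 - 353*z - 255) - 63*z^2 + 261*z + 270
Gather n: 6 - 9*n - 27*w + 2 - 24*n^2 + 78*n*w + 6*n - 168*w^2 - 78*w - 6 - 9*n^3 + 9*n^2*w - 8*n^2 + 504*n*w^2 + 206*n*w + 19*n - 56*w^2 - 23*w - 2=-9*n^3 + n^2*(9*w - 32) + n*(504*w^2 + 284*w + 16) - 224*w^2 - 128*w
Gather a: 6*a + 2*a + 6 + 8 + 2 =8*a + 16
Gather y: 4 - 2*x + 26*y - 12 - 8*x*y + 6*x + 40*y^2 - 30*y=4*x + 40*y^2 + y*(-8*x - 4) - 8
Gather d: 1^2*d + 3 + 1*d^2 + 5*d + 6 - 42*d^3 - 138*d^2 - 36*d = -42*d^3 - 137*d^2 - 30*d + 9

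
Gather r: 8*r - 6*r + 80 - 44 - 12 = 2*r + 24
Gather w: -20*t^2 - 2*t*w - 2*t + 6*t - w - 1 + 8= -20*t^2 + 4*t + w*(-2*t - 1) + 7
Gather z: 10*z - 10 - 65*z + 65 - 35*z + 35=90 - 90*z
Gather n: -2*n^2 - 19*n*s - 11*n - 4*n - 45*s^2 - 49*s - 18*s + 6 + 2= -2*n^2 + n*(-19*s - 15) - 45*s^2 - 67*s + 8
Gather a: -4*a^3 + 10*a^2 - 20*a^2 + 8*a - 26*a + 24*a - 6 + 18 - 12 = -4*a^3 - 10*a^2 + 6*a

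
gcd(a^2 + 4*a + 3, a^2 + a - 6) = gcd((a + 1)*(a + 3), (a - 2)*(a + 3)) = a + 3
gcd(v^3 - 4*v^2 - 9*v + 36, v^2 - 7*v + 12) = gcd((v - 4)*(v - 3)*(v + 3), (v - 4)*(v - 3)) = v^2 - 7*v + 12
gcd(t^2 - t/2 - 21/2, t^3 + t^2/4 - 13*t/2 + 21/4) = t + 3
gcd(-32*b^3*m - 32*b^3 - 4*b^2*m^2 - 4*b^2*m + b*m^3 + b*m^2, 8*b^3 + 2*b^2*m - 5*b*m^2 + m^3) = 1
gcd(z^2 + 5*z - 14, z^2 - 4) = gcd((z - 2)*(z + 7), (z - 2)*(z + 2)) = z - 2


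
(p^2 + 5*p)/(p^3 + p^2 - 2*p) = (p + 5)/(p^2 + p - 2)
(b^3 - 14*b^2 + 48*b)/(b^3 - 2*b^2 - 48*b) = (b - 6)/(b + 6)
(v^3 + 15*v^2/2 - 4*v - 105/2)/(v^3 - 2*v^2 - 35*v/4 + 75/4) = 2*(v + 7)/(2*v - 5)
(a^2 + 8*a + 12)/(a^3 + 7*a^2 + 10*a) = (a + 6)/(a*(a + 5))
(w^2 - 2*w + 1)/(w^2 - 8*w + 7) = (w - 1)/(w - 7)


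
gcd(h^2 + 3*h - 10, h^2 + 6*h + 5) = h + 5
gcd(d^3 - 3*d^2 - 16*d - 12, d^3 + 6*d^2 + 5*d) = d + 1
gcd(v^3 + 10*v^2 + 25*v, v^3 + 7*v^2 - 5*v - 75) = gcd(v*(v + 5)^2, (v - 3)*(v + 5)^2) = v^2 + 10*v + 25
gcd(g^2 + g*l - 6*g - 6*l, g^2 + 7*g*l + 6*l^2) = g + l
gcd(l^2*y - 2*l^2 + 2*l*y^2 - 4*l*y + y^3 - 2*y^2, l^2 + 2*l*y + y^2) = l^2 + 2*l*y + y^2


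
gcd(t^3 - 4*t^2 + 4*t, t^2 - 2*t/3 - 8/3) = t - 2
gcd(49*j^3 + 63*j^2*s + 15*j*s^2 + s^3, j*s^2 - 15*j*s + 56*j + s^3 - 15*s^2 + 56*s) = j + s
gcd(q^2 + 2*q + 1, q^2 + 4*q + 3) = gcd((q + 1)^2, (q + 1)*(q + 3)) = q + 1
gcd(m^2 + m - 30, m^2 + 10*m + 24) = m + 6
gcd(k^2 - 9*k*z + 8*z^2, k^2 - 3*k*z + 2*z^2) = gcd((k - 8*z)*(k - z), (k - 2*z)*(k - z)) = -k + z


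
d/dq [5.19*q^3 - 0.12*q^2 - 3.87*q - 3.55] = 15.57*q^2 - 0.24*q - 3.87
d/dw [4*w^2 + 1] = 8*w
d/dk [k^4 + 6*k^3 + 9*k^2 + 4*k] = 4*k^3 + 18*k^2 + 18*k + 4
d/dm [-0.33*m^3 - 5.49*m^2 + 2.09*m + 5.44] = -0.99*m^2 - 10.98*m + 2.09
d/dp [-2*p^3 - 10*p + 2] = -6*p^2 - 10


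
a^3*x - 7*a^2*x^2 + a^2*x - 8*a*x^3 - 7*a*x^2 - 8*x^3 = (a - 8*x)*(a + x)*(a*x + x)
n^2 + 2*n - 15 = (n - 3)*(n + 5)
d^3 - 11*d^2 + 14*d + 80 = (d - 8)*(d - 5)*(d + 2)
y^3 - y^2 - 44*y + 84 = (y - 6)*(y - 2)*(y + 7)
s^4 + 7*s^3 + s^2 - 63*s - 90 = (s - 3)*(s + 2)*(s + 3)*(s + 5)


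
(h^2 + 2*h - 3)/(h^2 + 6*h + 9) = (h - 1)/(h + 3)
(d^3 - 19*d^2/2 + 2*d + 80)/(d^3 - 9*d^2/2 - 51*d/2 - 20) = (d - 4)/(d + 1)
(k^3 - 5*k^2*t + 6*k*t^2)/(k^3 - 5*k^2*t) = (k^2 - 5*k*t + 6*t^2)/(k*(k - 5*t))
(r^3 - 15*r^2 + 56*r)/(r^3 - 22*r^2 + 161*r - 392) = r/(r - 7)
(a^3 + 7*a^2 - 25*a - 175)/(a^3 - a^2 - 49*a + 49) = (a^2 - 25)/(a^2 - 8*a + 7)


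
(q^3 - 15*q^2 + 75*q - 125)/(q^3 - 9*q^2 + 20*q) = (q^2 - 10*q + 25)/(q*(q - 4))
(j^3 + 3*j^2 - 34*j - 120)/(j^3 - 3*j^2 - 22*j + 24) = (j + 5)/(j - 1)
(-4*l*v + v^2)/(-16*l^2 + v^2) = v/(4*l + v)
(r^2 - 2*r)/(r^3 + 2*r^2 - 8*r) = 1/(r + 4)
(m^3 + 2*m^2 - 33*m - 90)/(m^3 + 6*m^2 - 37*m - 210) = (m + 3)/(m + 7)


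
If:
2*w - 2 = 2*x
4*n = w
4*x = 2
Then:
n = 3/8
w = 3/2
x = 1/2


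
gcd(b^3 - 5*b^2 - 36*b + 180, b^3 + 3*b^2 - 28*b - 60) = b^2 + b - 30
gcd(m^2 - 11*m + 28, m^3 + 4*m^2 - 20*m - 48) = m - 4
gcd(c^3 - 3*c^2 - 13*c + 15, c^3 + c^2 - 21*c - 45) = c^2 - 2*c - 15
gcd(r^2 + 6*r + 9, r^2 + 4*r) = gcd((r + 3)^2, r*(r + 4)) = 1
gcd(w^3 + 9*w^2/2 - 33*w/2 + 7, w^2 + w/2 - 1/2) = w - 1/2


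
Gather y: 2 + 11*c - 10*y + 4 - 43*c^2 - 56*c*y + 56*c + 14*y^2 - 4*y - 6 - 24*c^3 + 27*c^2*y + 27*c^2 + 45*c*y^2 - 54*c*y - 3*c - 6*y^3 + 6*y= -24*c^3 - 16*c^2 + 64*c - 6*y^3 + y^2*(45*c + 14) + y*(27*c^2 - 110*c - 8)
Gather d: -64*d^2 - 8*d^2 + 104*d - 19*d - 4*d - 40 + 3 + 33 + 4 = -72*d^2 + 81*d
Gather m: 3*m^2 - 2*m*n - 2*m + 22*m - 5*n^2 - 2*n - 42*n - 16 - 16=3*m^2 + m*(20 - 2*n) - 5*n^2 - 44*n - 32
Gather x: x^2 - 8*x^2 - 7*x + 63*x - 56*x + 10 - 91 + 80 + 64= 63 - 7*x^2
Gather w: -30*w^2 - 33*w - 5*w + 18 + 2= -30*w^2 - 38*w + 20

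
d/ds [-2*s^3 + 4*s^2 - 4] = 2*s*(4 - 3*s)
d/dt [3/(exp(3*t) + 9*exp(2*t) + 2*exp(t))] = 3*(-3*exp(2*t) - 18*exp(t) - 2)*exp(-t)/(exp(2*t) + 9*exp(t) + 2)^2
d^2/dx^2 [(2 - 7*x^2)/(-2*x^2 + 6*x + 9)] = 6*(28*x^3 + 118*x^2 + 24*x + 153)/(8*x^6 - 72*x^5 + 108*x^4 + 432*x^3 - 486*x^2 - 1458*x - 729)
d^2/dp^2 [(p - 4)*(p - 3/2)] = 2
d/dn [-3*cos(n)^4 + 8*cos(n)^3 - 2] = 12*(cos(n) - 2)*sin(n)*cos(n)^2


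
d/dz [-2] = 0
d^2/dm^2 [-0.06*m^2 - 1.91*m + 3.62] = -0.120000000000000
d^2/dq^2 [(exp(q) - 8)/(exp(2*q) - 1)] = (8*(exp(q) - 8)*exp(3*q) - 8*(exp(q) - 4)*(exp(2*q) - 1)*exp(q) + (exp(2*q) - 1)^2)*exp(q)/(exp(2*q) - 1)^3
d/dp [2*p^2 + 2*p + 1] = 4*p + 2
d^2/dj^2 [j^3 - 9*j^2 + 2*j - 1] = 6*j - 18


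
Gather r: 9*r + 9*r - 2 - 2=18*r - 4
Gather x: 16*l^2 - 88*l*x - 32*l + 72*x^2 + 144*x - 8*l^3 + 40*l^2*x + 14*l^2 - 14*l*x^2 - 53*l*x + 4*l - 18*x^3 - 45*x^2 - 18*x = -8*l^3 + 30*l^2 - 28*l - 18*x^3 + x^2*(27 - 14*l) + x*(40*l^2 - 141*l + 126)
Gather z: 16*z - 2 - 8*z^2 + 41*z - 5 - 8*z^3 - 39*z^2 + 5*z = -8*z^3 - 47*z^2 + 62*z - 7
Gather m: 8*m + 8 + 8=8*m + 16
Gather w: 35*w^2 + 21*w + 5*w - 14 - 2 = 35*w^2 + 26*w - 16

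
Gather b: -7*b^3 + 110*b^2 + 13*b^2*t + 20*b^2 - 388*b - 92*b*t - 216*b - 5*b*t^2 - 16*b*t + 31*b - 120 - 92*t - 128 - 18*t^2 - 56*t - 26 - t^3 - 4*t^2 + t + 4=-7*b^3 + b^2*(13*t + 130) + b*(-5*t^2 - 108*t - 573) - t^3 - 22*t^2 - 147*t - 270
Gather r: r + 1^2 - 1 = r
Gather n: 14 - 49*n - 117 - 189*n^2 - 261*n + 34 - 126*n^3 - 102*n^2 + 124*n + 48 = -126*n^3 - 291*n^2 - 186*n - 21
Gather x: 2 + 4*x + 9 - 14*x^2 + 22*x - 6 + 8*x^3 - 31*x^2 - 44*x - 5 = 8*x^3 - 45*x^2 - 18*x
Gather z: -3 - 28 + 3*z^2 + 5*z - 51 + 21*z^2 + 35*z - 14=24*z^2 + 40*z - 96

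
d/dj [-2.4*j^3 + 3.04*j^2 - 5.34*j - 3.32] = -7.2*j^2 + 6.08*j - 5.34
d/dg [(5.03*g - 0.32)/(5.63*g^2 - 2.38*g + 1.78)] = (-28.3189*g^2 + 3.6032*g + 8.1918)/(31.6969*g^4 - 26.7988*g^3 + 25.7072*g^2 - 8.4728*g + 3.1684)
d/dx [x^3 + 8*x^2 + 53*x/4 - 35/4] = 3*x^2 + 16*x + 53/4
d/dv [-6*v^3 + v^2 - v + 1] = -18*v^2 + 2*v - 1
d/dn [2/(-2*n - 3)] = 4/(2*n + 3)^2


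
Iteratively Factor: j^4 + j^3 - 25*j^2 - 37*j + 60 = (j + 3)*(j^3 - 2*j^2 - 19*j + 20) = (j + 3)*(j + 4)*(j^2 - 6*j + 5) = (j - 5)*(j + 3)*(j + 4)*(j - 1)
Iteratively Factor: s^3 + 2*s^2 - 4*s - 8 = (s + 2)*(s^2 - 4) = (s - 2)*(s + 2)*(s + 2)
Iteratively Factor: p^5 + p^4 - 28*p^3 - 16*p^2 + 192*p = (p + 4)*(p^4 - 3*p^3 - 16*p^2 + 48*p) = (p - 3)*(p + 4)*(p^3 - 16*p) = (p - 3)*(p + 4)^2*(p^2 - 4*p) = (p - 4)*(p - 3)*(p + 4)^2*(p)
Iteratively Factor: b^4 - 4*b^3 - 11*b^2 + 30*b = (b + 3)*(b^3 - 7*b^2 + 10*b) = (b - 5)*(b + 3)*(b^2 - 2*b) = (b - 5)*(b - 2)*(b + 3)*(b)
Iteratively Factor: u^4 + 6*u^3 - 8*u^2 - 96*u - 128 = (u + 4)*(u^3 + 2*u^2 - 16*u - 32) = (u + 4)^2*(u^2 - 2*u - 8) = (u + 2)*(u + 4)^2*(u - 4)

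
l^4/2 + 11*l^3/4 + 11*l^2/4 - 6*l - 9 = (l/2 + 1)*(l - 3/2)*(l + 2)*(l + 3)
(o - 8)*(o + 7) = o^2 - o - 56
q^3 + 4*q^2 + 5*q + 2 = (q + 1)^2*(q + 2)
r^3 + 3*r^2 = r^2*(r + 3)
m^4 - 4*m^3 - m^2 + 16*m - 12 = (m - 3)*(m - 2)*(m - 1)*(m + 2)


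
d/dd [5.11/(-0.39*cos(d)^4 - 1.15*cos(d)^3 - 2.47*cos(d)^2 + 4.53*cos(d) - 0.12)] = (-7.9716*cos(d)^3 - 17.6295*cos(d)^2 - 25.2434*cos(d) + 23.1483)*sin(d)/(0.39*cos(d)^4 + 1.15*cos(d)^3 + 2.47*cos(d)^2 - 4.53*cos(d) + 0.12)^2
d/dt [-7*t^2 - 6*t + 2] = -14*t - 6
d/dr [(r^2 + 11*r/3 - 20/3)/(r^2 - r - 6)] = 2*(-7*r^2 + 2*r - 43)/(3*(r^4 - 2*r^3 - 11*r^2 + 12*r + 36))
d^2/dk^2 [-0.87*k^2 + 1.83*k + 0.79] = -1.74000000000000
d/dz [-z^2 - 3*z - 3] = -2*z - 3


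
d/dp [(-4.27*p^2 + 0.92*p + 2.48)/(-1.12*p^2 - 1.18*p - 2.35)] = (6.069*p^2 + 25.6242*p + 0.764399999999999)/(1.2544*p^4 + 2.6432*p^3 + 6.6564*p^2 + 5.546*p + 5.5225)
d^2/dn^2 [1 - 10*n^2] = -20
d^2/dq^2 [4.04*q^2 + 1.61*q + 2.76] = 8.08000000000000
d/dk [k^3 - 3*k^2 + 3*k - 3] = 3*k^2 - 6*k + 3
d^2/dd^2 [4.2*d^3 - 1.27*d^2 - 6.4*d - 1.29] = 25.2*d - 2.54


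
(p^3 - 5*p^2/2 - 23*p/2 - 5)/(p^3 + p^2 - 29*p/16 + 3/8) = 8*(2*p^2 - 9*p - 5)/(16*p^2 - 16*p + 3)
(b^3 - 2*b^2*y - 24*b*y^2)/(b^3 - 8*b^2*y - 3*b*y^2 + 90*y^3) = b*(-b - 4*y)/(-b^2 + 2*b*y + 15*y^2)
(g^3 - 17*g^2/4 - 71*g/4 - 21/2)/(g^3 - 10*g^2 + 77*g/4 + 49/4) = (4*g^2 + 11*g + 6)/(4*g^2 - 12*g - 7)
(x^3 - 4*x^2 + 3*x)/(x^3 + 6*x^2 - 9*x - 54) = x*(x - 1)/(x^2 + 9*x + 18)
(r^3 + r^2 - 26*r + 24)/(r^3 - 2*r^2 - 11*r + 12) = (r + 6)/(r + 3)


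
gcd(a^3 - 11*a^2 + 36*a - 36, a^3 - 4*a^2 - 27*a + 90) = a^2 - 9*a + 18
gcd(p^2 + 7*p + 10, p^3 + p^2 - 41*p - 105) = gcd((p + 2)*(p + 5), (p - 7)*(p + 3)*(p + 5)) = p + 5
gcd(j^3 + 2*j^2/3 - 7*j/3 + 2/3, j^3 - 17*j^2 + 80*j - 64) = j - 1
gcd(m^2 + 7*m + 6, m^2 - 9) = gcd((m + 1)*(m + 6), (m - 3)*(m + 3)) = 1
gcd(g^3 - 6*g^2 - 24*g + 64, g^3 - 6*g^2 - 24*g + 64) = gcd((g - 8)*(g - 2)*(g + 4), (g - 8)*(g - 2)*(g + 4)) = g^3 - 6*g^2 - 24*g + 64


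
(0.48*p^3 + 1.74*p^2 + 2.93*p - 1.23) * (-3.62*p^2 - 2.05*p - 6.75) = -1.7376*p^5 - 7.2828*p^4 - 17.4136*p^3 - 13.2989*p^2 - 17.256*p + 8.3025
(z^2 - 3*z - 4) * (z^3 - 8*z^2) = z^5 - 11*z^4 + 20*z^3 + 32*z^2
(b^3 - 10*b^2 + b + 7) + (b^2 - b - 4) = b^3 - 9*b^2 + 3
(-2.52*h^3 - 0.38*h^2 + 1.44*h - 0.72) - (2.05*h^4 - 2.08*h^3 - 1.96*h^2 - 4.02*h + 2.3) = -2.05*h^4 - 0.44*h^3 + 1.58*h^2 + 5.46*h - 3.02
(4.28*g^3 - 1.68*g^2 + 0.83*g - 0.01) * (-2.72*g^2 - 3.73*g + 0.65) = -11.6416*g^5 - 11.3948*g^4 + 6.7908*g^3 - 4.1607*g^2 + 0.5768*g - 0.0065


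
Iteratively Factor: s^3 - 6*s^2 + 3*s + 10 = (s - 2)*(s^2 - 4*s - 5) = (s - 5)*(s - 2)*(s + 1)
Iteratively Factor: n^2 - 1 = (n + 1)*(n - 1)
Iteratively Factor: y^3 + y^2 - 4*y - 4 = (y - 2)*(y^2 + 3*y + 2) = (y - 2)*(y + 1)*(y + 2)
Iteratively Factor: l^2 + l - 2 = (l - 1)*(l + 2)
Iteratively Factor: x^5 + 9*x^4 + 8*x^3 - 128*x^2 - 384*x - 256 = (x + 4)*(x^4 + 5*x^3 - 12*x^2 - 80*x - 64) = (x + 4)^2*(x^3 + x^2 - 16*x - 16) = (x - 4)*(x + 4)^2*(x^2 + 5*x + 4) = (x - 4)*(x + 1)*(x + 4)^2*(x + 4)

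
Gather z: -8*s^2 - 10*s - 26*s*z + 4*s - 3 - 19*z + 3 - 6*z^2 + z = -8*s^2 - 6*s - 6*z^2 + z*(-26*s - 18)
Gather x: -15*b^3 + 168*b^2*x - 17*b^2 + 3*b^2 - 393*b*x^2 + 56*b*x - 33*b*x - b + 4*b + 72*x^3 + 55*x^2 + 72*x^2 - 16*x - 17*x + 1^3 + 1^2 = -15*b^3 - 14*b^2 + 3*b + 72*x^3 + x^2*(127 - 393*b) + x*(168*b^2 + 23*b - 33) + 2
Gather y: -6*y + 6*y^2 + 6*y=6*y^2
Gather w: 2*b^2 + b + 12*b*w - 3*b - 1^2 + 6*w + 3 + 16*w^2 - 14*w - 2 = 2*b^2 - 2*b + 16*w^2 + w*(12*b - 8)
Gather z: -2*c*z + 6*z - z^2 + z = -z^2 + z*(7 - 2*c)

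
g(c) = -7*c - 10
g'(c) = -7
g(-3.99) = 17.93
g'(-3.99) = -7.00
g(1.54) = -20.78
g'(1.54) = -7.00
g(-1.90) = 3.30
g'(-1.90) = -7.00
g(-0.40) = -7.20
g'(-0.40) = -7.00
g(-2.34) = 6.38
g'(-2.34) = -7.00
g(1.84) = -22.88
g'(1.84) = -7.00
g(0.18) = -11.26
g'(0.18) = -7.00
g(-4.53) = 21.71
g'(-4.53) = -7.00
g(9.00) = -73.00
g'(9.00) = -7.00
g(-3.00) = 11.00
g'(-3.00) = -7.00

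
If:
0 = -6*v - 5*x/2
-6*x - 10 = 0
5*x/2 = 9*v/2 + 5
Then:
No Solution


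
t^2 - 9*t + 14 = (t - 7)*(t - 2)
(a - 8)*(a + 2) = a^2 - 6*a - 16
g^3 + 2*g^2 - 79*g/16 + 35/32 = (g - 5/4)*(g - 1/4)*(g + 7/2)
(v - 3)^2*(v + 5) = v^3 - v^2 - 21*v + 45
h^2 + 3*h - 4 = (h - 1)*(h + 4)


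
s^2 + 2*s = s*(s + 2)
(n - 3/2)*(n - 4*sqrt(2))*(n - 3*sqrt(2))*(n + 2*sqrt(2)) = n^4 - 5*sqrt(2)*n^3 - 3*n^3/2 - 4*n^2 + 15*sqrt(2)*n^2/2 + 6*n + 48*sqrt(2)*n - 72*sqrt(2)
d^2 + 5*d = d*(d + 5)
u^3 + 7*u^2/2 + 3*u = u*(u + 3/2)*(u + 2)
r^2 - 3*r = r*(r - 3)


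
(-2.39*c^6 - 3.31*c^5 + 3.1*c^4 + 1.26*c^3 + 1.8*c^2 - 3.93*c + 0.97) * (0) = 0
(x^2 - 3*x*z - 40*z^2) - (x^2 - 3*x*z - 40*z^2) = 0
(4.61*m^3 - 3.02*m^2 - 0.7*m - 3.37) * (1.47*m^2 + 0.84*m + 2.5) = 6.7767*m^5 - 0.567*m^4 + 7.9592*m^3 - 13.0919*m^2 - 4.5808*m - 8.425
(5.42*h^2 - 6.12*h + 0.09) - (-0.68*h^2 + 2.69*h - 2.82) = 6.1*h^2 - 8.81*h + 2.91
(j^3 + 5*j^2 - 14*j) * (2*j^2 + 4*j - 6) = 2*j^5 + 14*j^4 - 14*j^3 - 86*j^2 + 84*j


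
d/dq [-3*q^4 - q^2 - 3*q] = -12*q^3 - 2*q - 3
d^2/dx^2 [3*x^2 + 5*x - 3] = 6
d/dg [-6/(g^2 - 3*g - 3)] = 6*(2*g - 3)/(-g^2 + 3*g + 3)^2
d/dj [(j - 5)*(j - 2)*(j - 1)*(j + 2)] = 4*j^3 - 18*j^2 + 2*j + 24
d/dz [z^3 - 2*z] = 3*z^2 - 2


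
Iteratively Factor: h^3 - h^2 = (h)*(h^2 - h) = h^2*(h - 1)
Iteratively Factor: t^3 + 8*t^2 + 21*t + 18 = (t + 3)*(t^2 + 5*t + 6) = (t + 2)*(t + 3)*(t + 3)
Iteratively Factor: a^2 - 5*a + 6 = (a - 2)*(a - 3)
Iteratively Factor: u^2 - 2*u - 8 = (u - 4)*(u + 2)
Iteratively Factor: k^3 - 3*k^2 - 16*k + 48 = (k - 3)*(k^2 - 16) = (k - 3)*(k + 4)*(k - 4)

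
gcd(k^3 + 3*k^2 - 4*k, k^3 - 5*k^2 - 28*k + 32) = k^2 + 3*k - 4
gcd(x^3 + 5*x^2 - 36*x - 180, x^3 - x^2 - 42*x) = x + 6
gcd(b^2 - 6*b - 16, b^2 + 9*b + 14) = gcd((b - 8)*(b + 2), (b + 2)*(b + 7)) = b + 2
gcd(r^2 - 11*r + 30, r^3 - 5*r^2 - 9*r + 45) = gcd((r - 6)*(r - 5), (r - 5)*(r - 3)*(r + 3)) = r - 5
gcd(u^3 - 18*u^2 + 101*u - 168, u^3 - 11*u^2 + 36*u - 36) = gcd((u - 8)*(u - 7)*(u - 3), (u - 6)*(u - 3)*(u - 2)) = u - 3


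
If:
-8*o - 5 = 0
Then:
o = -5/8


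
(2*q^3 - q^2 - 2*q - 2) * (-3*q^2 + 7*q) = -6*q^5 + 17*q^4 - q^3 - 8*q^2 - 14*q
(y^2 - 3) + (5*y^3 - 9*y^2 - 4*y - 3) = 5*y^3 - 8*y^2 - 4*y - 6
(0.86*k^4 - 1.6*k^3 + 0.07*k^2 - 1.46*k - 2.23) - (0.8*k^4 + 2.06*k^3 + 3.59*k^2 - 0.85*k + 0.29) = 0.0599999999999999*k^4 - 3.66*k^3 - 3.52*k^2 - 0.61*k - 2.52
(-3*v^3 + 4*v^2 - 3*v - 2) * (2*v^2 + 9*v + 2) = -6*v^5 - 19*v^4 + 24*v^3 - 23*v^2 - 24*v - 4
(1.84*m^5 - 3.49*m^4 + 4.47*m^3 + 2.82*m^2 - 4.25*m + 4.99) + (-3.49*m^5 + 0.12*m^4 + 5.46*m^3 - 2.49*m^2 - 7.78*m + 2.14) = -1.65*m^5 - 3.37*m^4 + 9.93*m^3 + 0.33*m^2 - 12.03*m + 7.13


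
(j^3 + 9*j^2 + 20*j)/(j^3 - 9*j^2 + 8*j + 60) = j*(j^2 + 9*j + 20)/(j^3 - 9*j^2 + 8*j + 60)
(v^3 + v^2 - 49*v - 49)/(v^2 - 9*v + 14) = (v^2 + 8*v + 7)/(v - 2)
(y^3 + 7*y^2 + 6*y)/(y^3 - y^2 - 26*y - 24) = y*(y + 6)/(y^2 - 2*y - 24)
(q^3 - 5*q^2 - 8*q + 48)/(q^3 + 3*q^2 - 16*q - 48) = (q - 4)/(q + 4)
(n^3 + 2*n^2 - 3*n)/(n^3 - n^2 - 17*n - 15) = n*(n - 1)/(n^2 - 4*n - 5)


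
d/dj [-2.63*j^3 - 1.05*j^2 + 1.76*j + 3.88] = -7.89*j^2 - 2.1*j + 1.76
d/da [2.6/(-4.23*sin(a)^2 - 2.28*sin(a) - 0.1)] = (21.996*sin(a) + 5.928)*cos(a)/(4.23*sin(a)^2 + 2.28*sin(a) + 0.1)^2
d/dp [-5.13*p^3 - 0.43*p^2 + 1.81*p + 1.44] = -15.39*p^2 - 0.86*p + 1.81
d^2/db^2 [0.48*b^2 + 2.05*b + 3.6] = 0.960000000000000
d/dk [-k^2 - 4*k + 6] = -2*k - 4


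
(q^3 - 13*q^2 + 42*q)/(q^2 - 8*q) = (q^2 - 13*q + 42)/(q - 8)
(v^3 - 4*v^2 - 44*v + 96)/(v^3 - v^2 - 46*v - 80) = (v^2 + 4*v - 12)/(v^2 + 7*v + 10)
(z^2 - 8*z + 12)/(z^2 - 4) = (z - 6)/(z + 2)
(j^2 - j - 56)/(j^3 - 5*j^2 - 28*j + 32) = (j + 7)/(j^2 + 3*j - 4)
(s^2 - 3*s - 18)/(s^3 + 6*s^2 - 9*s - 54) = (s - 6)/(s^2 + 3*s - 18)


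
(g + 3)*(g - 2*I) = g^2 + 3*g - 2*I*g - 6*I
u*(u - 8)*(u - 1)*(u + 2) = u^4 - 7*u^3 - 10*u^2 + 16*u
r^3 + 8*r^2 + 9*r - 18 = (r - 1)*(r + 3)*(r + 6)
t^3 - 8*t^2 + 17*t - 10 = (t - 5)*(t - 2)*(t - 1)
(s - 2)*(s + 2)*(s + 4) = s^3 + 4*s^2 - 4*s - 16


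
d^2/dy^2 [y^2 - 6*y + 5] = 2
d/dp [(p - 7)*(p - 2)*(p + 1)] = 3*p^2 - 16*p + 5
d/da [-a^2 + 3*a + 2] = 3 - 2*a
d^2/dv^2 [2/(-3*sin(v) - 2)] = 6*(3*sin(v)^2 - 2*sin(v) - 6)/(3*sin(v) + 2)^3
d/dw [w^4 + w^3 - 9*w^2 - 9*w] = 4*w^3 + 3*w^2 - 18*w - 9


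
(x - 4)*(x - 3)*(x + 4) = x^3 - 3*x^2 - 16*x + 48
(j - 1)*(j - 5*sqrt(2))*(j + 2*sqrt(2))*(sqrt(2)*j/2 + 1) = sqrt(2)*j^4/2 - 2*j^3 - sqrt(2)*j^3/2 - 13*sqrt(2)*j^2 + 2*j^2 - 20*j + 13*sqrt(2)*j + 20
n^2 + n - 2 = (n - 1)*(n + 2)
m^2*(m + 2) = m^3 + 2*m^2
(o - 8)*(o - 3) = o^2 - 11*o + 24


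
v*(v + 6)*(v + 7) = v^3 + 13*v^2 + 42*v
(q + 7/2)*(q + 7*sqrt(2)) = q^2 + 7*q/2 + 7*sqrt(2)*q + 49*sqrt(2)/2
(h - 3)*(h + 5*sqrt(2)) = h^2 - 3*h + 5*sqrt(2)*h - 15*sqrt(2)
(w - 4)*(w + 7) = w^2 + 3*w - 28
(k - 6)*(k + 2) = k^2 - 4*k - 12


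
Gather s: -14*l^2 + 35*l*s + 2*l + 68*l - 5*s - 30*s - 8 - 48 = -14*l^2 + 70*l + s*(35*l - 35) - 56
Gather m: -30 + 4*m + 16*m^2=16*m^2 + 4*m - 30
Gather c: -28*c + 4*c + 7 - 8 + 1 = -24*c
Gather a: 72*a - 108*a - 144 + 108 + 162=126 - 36*a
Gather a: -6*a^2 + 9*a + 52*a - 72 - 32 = -6*a^2 + 61*a - 104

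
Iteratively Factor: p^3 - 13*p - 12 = (p + 3)*(p^2 - 3*p - 4) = (p + 1)*(p + 3)*(p - 4)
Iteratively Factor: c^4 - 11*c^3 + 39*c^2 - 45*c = (c - 5)*(c^3 - 6*c^2 + 9*c) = (c - 5)*(c - 3)*(c^2 - 3*c) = (c - 5)*(c - 3)^2*(c)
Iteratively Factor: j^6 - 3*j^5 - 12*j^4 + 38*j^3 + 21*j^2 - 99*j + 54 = (j - 3)*(j^5 - 12*j^3 + 2*j^2 + 27*j - 18) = (j - 3)*(j - 1)*(j^4 + j^3 - 11*j^2 - 9*j + 18) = (j - 3)*(j - 1)*(j + 3)*(j^3 - 2*j^2 - 5*j + 6) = (j - 3)*(j - 1)^2*(j + 3)*(j^2 - j - 6) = (j - 3)*(j - 1)^2*(j + 2)*(j + 3)*(j - 3)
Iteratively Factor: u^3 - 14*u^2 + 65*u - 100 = (u - 5)*(u^2 - 9*u + 20) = (u - 5)^2*(u - 4)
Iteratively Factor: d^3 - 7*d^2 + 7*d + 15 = (d - 5)*(d^2 - 2*d - 3) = (d - 5)*(d + 1)*(d - 3)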